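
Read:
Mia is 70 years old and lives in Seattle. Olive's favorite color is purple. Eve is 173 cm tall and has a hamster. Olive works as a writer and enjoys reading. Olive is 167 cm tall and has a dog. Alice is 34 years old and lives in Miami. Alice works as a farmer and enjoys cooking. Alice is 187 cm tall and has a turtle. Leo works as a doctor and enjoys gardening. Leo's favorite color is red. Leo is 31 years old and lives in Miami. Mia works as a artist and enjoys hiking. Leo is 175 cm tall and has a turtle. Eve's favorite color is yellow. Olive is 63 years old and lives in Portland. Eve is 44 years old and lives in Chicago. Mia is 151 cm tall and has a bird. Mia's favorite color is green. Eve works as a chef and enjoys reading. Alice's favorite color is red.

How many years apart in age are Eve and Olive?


44 vs 63, diff = 19

19


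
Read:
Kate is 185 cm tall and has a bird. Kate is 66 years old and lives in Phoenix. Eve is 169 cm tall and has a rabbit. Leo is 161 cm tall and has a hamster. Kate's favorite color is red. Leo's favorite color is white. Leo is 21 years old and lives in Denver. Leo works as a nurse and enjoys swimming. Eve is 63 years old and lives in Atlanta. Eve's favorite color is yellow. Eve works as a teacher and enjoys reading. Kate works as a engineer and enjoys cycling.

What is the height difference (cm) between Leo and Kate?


|161 - 185| = 24

24


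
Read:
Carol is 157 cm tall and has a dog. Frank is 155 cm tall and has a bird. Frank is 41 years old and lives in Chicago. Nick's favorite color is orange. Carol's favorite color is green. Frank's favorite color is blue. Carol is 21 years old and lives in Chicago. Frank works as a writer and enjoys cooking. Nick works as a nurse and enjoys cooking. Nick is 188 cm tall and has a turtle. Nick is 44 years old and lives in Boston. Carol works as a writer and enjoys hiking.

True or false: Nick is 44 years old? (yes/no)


Nick is actually 44. yes

yes


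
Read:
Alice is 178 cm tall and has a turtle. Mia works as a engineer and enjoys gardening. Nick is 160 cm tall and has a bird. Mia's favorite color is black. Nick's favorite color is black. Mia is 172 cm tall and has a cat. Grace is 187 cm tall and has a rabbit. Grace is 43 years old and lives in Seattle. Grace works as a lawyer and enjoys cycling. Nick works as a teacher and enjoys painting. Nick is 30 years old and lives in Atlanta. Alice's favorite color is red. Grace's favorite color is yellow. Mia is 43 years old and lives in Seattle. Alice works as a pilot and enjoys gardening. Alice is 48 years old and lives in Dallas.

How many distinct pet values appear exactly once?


Unique pet values: 4

4


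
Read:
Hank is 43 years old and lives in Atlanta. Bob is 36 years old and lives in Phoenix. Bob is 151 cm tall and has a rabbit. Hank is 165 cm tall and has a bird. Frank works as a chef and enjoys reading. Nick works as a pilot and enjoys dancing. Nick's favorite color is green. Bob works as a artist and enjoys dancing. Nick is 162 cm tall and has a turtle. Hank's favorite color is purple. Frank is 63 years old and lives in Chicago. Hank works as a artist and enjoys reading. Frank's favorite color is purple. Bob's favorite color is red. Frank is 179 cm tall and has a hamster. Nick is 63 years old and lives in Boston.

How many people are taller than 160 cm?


Taller than 160: 3

3


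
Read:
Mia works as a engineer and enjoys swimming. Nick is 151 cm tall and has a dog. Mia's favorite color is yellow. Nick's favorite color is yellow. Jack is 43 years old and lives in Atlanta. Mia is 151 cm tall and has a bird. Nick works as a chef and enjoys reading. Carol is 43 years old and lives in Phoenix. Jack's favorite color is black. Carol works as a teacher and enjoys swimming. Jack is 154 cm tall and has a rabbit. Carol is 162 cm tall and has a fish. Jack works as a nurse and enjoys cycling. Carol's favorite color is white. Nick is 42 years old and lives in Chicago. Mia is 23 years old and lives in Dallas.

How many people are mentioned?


People: Jack, Nick, Carol, Mia. Count = 4

4


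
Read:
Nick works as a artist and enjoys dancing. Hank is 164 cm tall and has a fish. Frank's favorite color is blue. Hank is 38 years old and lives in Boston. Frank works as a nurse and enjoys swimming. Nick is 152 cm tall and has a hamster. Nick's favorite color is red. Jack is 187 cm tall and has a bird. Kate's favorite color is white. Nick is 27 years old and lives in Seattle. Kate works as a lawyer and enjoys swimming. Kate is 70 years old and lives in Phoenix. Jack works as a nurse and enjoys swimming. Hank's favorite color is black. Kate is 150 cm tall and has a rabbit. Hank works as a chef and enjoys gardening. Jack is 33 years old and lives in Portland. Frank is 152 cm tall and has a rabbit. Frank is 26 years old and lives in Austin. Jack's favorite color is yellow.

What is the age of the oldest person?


Oldest: Kate at 70

70


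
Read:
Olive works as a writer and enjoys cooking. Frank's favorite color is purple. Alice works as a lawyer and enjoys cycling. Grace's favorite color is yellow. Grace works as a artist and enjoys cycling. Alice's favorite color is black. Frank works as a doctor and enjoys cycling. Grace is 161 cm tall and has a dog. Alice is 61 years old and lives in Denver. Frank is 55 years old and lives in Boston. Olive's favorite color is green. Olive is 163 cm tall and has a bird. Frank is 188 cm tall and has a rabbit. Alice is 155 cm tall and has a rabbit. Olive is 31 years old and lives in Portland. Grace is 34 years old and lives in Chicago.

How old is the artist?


The artist is Grace, age 34

34


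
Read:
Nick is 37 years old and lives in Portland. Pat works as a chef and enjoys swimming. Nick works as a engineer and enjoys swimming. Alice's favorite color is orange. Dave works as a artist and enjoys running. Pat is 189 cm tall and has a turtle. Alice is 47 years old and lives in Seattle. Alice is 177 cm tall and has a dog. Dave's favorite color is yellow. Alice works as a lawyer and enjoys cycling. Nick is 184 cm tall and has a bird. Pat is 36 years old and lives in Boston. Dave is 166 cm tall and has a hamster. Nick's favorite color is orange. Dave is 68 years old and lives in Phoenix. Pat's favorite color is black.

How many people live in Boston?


Count in Boston: 1

1


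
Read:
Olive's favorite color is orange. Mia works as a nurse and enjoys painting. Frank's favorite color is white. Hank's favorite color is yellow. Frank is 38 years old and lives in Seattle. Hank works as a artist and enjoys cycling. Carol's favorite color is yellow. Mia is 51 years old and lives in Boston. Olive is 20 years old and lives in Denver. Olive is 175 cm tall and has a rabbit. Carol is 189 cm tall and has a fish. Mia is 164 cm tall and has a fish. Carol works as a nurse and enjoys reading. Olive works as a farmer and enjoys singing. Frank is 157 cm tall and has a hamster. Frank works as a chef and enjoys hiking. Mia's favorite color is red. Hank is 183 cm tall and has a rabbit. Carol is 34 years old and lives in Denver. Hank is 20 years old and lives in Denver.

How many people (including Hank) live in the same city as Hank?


Hank lives in Denver. Count = 3

3


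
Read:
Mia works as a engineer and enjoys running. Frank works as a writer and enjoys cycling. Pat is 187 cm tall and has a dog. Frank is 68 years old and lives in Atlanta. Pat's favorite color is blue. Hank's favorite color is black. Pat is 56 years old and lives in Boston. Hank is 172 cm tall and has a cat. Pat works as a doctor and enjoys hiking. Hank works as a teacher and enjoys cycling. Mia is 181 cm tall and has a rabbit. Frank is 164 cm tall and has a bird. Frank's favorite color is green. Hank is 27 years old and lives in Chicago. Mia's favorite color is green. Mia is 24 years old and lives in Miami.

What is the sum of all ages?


68+24+56+27 = 175

175


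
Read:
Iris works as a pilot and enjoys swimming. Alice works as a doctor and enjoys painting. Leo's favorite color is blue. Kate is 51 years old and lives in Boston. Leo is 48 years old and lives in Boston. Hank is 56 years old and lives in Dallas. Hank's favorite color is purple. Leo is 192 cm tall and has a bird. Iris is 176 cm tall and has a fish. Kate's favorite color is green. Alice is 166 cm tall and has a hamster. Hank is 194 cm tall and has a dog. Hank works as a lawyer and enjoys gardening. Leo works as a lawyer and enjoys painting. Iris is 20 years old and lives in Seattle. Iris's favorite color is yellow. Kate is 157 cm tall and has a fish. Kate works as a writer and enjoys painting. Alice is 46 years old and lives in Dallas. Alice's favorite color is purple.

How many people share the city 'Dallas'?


Count: 2

2


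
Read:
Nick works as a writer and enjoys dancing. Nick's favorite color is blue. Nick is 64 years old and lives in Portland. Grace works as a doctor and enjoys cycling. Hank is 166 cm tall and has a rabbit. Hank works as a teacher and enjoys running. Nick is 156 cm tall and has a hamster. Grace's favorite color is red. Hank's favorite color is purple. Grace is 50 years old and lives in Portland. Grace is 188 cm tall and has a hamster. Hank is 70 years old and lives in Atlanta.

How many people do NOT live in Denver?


Not in Denver: 3

3


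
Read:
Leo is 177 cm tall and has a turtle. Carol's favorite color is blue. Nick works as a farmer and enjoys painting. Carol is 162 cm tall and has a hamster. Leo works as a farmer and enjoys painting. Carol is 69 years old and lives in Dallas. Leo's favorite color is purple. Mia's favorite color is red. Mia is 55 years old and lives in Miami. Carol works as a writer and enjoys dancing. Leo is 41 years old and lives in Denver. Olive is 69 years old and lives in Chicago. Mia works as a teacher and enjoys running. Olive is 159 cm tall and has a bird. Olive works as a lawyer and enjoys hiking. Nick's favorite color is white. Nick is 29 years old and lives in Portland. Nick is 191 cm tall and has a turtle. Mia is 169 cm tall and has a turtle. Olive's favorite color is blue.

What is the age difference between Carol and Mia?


|69 - 55| = 14

14


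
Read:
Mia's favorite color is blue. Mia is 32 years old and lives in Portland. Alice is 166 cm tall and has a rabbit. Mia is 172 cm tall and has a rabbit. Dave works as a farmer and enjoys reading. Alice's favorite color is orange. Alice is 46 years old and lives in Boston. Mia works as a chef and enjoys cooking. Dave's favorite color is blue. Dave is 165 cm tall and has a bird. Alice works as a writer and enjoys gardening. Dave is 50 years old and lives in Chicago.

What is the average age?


Sum=128, n=3, avg=42.67

42.67


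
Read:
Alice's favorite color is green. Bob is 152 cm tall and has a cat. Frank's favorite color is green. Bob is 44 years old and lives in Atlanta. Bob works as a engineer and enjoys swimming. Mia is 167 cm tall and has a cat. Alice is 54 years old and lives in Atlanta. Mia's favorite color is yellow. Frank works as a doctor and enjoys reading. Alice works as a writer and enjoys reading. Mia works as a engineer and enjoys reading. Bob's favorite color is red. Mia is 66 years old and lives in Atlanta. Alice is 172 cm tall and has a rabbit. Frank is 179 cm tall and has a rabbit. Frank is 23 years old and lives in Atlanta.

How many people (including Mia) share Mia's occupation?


Mia is a engineer. Count = 2

2


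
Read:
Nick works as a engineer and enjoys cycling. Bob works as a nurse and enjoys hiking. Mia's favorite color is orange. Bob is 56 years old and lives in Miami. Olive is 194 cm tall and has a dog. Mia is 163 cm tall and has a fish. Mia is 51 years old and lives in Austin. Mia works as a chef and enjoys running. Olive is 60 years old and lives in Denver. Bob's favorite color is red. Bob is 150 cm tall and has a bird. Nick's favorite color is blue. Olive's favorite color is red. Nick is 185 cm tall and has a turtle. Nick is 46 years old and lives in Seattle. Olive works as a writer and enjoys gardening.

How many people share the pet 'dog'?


Count: 1

1


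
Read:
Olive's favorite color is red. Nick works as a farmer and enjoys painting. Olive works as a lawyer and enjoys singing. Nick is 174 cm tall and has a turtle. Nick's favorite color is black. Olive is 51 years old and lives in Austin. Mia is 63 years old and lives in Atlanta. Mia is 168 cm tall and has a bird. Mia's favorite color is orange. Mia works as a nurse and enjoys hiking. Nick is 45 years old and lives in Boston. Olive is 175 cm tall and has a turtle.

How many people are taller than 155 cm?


Taller than 155: 3

3


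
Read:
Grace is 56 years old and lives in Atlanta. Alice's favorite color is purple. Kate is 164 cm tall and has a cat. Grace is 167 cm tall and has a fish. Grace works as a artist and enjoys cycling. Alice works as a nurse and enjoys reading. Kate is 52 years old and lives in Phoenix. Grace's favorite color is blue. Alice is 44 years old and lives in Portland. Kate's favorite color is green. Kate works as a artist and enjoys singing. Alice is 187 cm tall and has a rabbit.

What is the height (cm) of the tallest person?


Tallest: Alice at 187 cm

187


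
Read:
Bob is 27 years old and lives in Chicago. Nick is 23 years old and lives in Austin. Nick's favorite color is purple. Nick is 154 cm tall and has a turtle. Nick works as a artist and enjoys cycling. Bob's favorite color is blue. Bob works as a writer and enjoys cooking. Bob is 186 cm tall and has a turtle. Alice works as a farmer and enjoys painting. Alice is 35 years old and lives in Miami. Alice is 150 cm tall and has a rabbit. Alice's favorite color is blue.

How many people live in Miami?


Count in Miami: 1

1


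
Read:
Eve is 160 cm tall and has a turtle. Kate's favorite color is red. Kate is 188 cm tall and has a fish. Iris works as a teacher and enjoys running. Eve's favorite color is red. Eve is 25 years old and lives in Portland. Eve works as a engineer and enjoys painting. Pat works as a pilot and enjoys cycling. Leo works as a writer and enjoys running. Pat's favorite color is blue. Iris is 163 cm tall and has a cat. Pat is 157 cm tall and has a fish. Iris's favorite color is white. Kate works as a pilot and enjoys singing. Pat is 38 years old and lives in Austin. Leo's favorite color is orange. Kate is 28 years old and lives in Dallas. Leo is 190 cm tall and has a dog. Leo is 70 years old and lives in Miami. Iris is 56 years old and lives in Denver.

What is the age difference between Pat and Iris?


|38 - 56| = 18

18


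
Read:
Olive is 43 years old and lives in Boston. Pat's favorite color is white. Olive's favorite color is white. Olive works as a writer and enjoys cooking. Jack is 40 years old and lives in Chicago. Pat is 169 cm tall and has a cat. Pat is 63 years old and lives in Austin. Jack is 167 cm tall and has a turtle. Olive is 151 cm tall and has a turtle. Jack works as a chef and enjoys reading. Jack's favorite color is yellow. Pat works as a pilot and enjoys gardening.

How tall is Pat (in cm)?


Pat is 169 cm tall

169


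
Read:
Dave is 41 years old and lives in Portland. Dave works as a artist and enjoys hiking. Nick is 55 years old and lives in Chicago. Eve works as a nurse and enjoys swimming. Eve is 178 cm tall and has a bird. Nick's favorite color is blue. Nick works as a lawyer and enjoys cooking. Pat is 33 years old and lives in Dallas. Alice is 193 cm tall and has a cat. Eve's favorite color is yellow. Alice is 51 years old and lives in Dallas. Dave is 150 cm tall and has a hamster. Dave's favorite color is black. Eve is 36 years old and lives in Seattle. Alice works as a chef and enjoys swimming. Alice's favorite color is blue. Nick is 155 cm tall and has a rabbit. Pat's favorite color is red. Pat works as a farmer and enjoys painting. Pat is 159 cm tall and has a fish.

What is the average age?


Sum=216, n=5, avg=43.2

43.2


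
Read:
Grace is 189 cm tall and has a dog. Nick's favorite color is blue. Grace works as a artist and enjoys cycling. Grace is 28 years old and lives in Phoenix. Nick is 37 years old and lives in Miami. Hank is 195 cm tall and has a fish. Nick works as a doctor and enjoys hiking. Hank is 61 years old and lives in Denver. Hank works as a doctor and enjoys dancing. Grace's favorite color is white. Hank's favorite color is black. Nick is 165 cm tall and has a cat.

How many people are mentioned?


People: Grace, Nick, Hank. Count = 3

3


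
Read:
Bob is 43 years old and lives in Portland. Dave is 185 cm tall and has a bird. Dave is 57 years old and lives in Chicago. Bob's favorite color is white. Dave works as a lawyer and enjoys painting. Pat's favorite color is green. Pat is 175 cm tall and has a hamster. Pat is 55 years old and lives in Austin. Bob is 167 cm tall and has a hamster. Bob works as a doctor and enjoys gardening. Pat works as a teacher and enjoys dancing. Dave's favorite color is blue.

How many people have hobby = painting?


Count: 1

1


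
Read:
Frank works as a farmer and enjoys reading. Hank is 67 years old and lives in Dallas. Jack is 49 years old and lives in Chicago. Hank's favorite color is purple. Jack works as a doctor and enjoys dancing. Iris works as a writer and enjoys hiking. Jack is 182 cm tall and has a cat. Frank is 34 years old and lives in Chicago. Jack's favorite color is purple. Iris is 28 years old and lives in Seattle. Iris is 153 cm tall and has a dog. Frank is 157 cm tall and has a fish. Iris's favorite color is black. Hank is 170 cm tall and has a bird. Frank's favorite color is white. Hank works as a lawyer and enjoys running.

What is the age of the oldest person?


Oldest: Hank at 67

67


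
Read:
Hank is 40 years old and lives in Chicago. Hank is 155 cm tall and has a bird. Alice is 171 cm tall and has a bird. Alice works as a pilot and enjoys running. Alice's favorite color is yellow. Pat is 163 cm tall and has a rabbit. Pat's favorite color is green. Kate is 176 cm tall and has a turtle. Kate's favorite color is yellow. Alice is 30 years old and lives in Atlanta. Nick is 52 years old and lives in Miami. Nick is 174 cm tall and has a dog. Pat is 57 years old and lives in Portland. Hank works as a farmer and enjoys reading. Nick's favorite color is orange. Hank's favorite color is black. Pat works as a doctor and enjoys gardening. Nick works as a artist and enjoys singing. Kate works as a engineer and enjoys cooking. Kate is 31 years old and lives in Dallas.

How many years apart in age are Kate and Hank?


31 vs 40, diff = 9

9


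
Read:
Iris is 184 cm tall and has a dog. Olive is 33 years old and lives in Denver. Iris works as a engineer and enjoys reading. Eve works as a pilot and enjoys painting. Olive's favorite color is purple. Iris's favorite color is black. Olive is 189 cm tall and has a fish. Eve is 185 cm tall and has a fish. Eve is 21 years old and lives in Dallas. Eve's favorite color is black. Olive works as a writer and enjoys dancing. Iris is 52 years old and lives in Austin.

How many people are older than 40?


Filter: 1

1


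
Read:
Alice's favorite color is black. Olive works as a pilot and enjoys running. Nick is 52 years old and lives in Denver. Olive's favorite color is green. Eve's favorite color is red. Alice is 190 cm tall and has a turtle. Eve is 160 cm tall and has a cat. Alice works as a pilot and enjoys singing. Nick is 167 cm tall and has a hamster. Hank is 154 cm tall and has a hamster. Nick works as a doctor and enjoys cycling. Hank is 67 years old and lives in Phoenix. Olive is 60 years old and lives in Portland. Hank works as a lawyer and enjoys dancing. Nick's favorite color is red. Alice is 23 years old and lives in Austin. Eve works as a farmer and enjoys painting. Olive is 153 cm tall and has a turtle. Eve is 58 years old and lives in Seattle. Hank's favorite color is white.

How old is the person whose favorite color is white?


Person with favorite color=white is Hank, age 67

67


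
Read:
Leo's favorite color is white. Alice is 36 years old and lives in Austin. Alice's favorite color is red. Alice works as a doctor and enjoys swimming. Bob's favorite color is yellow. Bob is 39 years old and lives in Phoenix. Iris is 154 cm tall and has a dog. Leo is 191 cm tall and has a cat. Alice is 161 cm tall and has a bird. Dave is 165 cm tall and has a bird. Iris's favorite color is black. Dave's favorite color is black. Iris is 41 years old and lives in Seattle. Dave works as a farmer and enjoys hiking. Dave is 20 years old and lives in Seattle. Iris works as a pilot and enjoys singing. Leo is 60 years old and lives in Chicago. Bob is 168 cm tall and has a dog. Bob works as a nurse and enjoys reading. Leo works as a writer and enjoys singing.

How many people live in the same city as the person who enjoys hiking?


Person with hobby hiking is Dave, city Seattle. Count = 2

2


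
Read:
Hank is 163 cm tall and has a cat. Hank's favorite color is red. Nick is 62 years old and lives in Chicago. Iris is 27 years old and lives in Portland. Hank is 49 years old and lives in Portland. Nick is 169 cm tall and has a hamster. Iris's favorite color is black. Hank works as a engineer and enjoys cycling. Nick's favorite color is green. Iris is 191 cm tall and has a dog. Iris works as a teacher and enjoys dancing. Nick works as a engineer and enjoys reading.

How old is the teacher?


The teacher is Iris, age 27

27


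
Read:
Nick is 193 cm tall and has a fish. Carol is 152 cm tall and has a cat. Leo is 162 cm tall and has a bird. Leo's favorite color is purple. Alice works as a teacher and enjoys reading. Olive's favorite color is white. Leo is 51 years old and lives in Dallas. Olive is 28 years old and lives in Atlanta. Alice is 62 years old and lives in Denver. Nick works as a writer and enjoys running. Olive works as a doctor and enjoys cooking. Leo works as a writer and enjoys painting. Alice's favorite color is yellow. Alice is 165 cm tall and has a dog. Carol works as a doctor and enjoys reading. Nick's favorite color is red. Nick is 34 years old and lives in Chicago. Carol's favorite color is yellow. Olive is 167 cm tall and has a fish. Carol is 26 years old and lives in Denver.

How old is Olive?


Olive is 28 years old

28


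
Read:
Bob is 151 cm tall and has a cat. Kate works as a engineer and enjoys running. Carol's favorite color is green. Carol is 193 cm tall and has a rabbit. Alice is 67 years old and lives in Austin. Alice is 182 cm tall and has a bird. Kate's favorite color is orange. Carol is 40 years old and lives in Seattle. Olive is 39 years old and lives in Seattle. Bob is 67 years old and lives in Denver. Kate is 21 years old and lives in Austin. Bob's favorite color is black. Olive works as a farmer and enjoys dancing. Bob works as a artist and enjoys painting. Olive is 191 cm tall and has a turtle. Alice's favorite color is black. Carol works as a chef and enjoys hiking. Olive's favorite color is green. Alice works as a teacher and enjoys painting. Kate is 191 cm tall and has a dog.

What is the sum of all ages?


21+40+67+39+67 = 234

234


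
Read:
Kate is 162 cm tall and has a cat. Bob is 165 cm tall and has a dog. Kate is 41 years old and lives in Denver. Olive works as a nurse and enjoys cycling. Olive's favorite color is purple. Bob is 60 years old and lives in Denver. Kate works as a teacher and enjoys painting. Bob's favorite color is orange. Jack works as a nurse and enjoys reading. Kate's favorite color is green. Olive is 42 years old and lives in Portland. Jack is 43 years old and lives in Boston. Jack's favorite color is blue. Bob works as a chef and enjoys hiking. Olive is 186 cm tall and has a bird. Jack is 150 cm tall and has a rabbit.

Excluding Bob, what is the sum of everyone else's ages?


Sum (excluding Bob): 126

126


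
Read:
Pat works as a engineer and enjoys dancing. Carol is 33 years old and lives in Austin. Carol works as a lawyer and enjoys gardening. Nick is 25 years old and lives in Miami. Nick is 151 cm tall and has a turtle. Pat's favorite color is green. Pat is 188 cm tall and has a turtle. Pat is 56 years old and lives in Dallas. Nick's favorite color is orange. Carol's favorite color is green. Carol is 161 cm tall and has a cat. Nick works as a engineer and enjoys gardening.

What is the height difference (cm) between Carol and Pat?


|161 - 188| = 27

27


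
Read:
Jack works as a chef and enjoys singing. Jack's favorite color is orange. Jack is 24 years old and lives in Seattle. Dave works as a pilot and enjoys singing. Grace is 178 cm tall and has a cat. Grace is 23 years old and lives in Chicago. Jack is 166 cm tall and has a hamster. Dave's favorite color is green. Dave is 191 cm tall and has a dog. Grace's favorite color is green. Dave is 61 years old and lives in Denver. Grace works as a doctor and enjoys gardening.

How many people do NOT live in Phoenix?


Not in Phoenix: 3

3


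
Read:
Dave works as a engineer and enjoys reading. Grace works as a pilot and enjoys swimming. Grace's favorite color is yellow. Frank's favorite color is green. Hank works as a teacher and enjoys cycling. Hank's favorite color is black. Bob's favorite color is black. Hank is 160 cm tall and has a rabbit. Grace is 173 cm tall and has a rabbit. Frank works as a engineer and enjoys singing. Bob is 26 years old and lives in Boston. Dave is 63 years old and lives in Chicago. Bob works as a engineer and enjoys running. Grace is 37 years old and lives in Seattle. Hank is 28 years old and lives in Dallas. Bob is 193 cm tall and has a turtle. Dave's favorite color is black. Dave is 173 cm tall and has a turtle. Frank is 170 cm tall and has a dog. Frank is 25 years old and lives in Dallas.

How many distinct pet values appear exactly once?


Unique pet values: 1

1


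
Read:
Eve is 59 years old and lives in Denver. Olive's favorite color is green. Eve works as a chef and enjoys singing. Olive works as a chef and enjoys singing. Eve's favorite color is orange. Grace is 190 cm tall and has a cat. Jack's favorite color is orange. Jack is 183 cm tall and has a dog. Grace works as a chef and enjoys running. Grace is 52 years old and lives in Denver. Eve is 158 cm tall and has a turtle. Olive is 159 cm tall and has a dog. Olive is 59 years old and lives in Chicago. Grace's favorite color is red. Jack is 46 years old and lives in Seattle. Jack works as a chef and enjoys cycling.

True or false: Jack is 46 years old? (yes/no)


Jack is actually 46. yes

yes


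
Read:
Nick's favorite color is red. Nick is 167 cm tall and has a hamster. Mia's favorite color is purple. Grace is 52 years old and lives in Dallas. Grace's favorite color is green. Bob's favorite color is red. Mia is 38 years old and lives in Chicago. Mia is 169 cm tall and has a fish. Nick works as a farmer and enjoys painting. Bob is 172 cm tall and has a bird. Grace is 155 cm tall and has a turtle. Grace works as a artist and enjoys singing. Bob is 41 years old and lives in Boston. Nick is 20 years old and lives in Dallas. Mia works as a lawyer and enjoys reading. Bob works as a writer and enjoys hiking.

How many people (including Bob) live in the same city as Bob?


Bob lives in Boston. Count = 1

1


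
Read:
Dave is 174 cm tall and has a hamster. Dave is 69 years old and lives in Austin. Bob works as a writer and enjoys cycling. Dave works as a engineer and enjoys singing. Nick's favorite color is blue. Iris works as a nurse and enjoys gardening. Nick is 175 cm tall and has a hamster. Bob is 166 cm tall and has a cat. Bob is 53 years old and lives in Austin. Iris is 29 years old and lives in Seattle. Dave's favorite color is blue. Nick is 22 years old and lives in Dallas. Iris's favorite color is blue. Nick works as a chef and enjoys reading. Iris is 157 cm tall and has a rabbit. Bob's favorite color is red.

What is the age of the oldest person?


Oldest: Dave at 69

69


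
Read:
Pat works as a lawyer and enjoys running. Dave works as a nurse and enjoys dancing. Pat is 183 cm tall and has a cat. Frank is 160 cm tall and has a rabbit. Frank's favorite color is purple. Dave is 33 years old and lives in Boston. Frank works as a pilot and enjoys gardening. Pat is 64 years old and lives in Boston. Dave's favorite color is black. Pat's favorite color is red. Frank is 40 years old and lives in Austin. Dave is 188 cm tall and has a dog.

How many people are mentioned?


People: Dave, Pat, Frank. Count = 3

3


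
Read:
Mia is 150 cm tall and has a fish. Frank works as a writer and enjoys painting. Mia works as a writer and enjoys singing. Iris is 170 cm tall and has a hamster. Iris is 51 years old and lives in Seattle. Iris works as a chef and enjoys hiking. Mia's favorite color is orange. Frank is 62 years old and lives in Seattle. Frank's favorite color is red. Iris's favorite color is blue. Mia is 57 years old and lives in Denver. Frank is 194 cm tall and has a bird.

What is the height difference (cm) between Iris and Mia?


|170 - 150| = 20

20


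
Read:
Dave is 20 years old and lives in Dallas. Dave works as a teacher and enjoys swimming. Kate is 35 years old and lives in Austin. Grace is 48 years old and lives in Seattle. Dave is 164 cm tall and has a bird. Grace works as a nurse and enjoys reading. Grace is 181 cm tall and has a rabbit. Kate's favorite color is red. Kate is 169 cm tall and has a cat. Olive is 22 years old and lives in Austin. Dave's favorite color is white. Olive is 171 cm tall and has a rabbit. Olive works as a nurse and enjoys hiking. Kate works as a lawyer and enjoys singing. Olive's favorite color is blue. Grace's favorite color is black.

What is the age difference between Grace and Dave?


|48 - 20| = 28

28


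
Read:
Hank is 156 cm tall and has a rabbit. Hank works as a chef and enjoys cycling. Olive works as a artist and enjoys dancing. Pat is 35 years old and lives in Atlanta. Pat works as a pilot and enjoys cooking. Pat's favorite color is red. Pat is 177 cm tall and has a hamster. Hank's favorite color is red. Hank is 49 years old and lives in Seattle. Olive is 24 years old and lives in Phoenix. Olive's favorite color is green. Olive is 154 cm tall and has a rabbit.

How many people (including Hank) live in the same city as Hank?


Hank lives in Seattle. Count = 1

1


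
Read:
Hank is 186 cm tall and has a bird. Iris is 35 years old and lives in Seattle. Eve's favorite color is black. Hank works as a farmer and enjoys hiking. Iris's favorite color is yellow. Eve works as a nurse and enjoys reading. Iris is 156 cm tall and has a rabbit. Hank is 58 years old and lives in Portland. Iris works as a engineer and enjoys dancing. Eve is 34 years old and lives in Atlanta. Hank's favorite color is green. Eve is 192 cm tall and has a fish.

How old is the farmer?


The farmer is Hank, age 58

58


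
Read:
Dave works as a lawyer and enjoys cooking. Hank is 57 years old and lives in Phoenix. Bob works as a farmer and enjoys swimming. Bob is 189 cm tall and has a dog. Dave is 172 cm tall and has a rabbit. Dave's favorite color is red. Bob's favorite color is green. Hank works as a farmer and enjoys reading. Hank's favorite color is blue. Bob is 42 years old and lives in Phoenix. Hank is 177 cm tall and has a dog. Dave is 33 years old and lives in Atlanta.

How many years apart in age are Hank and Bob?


57 vs 42, diff = 15

15


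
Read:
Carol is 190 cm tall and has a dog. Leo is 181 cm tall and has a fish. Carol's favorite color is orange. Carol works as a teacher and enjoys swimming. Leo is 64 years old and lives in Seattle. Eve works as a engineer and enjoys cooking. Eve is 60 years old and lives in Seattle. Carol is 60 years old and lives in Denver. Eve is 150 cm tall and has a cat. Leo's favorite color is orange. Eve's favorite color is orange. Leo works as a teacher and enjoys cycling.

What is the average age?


Sum=184, n=3, avg=61.33

61.33


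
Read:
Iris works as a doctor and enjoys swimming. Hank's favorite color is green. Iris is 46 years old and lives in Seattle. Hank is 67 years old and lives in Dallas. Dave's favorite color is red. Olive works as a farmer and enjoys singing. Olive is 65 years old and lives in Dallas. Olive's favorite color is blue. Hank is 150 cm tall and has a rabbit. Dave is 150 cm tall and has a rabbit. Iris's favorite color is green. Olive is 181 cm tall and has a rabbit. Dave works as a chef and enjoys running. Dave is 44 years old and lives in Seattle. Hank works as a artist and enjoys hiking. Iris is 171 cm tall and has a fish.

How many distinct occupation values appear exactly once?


Unique occupation values: 4

4


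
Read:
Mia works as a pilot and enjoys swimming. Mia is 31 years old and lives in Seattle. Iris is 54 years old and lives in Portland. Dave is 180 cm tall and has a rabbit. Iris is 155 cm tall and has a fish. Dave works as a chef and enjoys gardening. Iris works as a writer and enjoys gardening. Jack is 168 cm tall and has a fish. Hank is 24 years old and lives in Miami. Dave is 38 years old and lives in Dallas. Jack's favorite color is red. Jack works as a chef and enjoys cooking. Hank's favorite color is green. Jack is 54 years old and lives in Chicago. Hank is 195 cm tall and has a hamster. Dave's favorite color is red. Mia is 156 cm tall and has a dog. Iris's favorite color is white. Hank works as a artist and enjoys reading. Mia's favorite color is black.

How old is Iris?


Iris is 54 years old

54


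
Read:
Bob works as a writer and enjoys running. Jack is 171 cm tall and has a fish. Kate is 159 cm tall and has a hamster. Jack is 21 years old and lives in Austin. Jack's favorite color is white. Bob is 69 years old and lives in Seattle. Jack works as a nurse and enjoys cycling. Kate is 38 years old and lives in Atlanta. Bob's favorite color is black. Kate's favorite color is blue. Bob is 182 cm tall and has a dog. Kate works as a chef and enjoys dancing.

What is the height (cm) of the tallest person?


Tallest: Bob at 182 cm

182


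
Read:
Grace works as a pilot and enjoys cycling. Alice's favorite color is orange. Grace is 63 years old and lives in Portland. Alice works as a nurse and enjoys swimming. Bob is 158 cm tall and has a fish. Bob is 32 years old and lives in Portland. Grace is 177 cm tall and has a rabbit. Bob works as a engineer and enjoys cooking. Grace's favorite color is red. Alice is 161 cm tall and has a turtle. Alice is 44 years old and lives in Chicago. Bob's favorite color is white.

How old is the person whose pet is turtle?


Person with pet=turtle is Alice, age 44

44


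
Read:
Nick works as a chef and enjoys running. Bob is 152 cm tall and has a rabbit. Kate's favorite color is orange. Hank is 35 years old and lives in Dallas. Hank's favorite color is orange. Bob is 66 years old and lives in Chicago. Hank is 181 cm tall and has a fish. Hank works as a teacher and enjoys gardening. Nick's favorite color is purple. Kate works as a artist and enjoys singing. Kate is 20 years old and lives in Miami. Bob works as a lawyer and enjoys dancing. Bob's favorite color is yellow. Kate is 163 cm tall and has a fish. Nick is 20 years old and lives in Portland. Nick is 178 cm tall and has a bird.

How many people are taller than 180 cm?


Taller than 180: 1

1


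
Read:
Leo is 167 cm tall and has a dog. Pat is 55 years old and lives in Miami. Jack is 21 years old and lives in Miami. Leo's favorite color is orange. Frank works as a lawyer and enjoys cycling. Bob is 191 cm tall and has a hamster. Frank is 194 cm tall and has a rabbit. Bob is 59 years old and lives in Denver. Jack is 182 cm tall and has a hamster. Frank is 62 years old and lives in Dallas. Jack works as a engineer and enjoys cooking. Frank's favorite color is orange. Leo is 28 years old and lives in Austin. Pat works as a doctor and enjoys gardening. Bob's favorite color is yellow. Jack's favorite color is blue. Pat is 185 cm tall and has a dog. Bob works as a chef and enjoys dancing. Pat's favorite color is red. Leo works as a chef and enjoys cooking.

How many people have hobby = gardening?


Count: 1

1


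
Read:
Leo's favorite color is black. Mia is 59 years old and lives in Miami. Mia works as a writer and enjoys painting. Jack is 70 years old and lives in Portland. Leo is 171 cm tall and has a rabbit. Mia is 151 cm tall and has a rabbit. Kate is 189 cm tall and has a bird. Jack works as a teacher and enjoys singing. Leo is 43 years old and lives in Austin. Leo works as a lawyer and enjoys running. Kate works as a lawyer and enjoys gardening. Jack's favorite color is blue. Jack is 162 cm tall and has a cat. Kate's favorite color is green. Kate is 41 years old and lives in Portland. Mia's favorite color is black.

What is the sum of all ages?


59+43+41+70 = 213

213


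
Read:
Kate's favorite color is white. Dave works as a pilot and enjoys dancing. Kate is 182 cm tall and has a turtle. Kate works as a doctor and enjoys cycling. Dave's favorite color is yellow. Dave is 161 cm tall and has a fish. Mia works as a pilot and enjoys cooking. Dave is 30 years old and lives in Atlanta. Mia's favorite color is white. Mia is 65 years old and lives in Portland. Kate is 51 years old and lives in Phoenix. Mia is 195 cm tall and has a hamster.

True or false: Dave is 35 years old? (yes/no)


Dave is actually 30. no

no


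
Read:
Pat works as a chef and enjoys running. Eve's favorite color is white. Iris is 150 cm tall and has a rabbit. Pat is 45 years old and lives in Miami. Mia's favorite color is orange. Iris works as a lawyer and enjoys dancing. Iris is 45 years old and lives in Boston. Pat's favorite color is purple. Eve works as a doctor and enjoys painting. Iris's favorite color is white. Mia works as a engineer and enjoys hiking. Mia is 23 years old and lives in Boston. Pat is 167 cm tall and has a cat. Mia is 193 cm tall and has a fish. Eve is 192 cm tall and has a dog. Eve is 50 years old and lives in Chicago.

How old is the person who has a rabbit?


Person with rabbit is Iris, age 45

45


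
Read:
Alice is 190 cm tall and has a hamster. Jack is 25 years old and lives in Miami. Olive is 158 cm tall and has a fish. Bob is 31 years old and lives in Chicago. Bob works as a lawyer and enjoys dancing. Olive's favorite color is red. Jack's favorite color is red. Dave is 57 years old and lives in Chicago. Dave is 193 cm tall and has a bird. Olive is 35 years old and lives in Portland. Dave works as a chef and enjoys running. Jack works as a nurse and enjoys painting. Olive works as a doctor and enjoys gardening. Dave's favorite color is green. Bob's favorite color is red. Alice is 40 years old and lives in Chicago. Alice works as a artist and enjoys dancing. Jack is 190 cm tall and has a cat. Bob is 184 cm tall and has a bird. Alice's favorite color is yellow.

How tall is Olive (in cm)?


Olive is 158 cm tall

158


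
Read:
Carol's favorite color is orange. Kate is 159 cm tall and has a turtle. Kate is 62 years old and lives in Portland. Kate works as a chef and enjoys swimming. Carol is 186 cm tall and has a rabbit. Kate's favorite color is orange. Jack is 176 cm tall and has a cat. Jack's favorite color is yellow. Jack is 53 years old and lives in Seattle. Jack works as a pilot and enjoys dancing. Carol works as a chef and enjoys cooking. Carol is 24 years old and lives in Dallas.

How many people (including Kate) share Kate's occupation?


Kate is a chef. Count = 2

2


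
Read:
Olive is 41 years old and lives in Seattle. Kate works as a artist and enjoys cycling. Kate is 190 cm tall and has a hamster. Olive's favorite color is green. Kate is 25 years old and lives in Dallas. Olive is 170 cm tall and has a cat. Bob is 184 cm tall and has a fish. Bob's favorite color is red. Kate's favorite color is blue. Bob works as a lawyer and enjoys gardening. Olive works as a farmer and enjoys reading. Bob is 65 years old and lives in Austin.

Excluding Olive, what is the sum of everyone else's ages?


Sum (excluding Olive): 90

90


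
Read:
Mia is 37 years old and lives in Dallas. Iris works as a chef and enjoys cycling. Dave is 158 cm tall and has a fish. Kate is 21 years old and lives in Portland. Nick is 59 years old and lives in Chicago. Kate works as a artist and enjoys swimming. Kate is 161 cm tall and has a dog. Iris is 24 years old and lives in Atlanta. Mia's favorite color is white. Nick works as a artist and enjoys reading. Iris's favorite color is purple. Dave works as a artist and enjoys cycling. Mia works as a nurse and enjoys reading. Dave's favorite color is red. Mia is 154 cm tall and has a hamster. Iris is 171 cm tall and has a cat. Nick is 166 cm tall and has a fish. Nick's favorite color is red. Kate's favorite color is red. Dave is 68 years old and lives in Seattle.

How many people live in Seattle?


Count in Seattle: 1

1
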